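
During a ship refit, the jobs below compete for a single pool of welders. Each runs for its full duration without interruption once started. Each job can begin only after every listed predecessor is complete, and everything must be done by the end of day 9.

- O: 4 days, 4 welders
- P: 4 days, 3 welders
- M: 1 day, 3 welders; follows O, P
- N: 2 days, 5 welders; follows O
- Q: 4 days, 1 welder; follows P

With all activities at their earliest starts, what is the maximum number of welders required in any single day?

Early-start schedule: O@1, P@1, M@5, N@5, Q@5.
Load per day: day 1: 7, day 2: 7, day 3: 7, day 4: 7, day 5: 9, day 6: 6, day 7: 1, day 8: 1, day 9: 0.
Peak is 9.

9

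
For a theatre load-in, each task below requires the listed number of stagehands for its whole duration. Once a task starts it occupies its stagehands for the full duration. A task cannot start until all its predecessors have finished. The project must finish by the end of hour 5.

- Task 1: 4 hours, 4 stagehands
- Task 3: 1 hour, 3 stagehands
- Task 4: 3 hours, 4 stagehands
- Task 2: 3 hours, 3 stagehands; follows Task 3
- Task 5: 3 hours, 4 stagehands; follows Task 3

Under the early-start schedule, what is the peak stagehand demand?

Early-start schedule: Task 1@1, Task 3@1, Task 4@1, Task 2@2, Task 5@2.
Load per hour: hour 1: 11, hour 2: 15, hour 3: 15, hour 4: 11, hour 5: 0.
Peak is 15.

15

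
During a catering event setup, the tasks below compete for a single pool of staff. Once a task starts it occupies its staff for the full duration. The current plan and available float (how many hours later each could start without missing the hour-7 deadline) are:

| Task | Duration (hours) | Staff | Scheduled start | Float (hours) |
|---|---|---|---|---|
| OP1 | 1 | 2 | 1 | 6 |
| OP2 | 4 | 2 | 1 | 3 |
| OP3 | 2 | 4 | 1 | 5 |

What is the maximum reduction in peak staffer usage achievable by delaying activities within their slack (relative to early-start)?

4

Early-start peak: h1:8  h2:6  h3:2  h4:2  h5:0  h6:0  h7:0 ⇒ 8.
Leveled (OP1@1, OP2@1, OP3@5): h1:4  h2:2  h3:2  h4:2  h5:4  h6:4  h7:0 ⇒ 4.
Reduction 8 − 4 = 4.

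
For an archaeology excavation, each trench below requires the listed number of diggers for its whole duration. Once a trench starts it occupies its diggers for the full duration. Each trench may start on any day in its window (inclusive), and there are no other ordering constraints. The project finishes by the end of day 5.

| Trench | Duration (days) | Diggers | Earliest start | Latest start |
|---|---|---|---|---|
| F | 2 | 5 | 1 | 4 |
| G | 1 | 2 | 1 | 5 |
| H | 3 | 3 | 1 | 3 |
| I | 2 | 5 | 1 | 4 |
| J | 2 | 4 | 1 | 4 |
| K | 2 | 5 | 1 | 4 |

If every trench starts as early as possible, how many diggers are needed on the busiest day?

24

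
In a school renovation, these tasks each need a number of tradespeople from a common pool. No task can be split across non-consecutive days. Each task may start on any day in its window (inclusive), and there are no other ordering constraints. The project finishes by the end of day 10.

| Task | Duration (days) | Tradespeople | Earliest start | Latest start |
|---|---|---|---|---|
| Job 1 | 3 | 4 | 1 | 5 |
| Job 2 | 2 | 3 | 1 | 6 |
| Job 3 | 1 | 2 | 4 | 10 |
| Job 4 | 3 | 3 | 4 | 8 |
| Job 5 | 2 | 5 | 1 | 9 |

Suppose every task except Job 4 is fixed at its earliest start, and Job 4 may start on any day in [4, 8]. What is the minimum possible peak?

Job 4@4: d1:12  d2:12  d3:4  d4:5  d5:3  d6:3  d7:0  d8:0  d9:0  d10:0 → peak 12
Job 4@5: d1:12  d2:12  d3:4  d4:2  d5:3  d6:3  d7:3  d8:0  d9:0  d10:0 → peak 12
Job 4@6: d1:12  d2:12  d3:4  d4:2  d5:0  d6:3  d7:3  d8:3  d9:0  d10:0 → peak 12
Job 4@7: d1:12  d2:12  d3:4  d4:2  d5:0  d6:0  d7:3  d8:3  d9:3  d10:0 → peak 12
Job 4@8: d1:12  d2:12  d3:4  d4:2  d5:0  d6:0  d7:0  d8:3  d9:3  d10:3 → peak 12
Best is Job 4@4, peak 12.

12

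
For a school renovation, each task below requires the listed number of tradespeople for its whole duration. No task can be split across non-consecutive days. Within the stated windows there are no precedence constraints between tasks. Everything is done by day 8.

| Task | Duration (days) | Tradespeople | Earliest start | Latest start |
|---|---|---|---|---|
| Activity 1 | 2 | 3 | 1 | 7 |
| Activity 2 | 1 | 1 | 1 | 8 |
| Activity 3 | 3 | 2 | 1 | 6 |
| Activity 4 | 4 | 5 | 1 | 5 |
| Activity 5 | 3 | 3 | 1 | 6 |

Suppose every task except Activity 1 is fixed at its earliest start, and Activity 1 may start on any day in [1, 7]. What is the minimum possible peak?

11

Activity 1@1: d1:14  d2:13  d3:10  d4:5  d5:0  d6:0  d7:0  d8:0 → peak 14
Activity 1@2: d1:11  d2:13  d3:13  d4:5  d5:0  d6:0  d7:0  d8:0 → peak 13
Activity 1@3: d1:11  d2:10  d3:13  d4:8  d5:0  d6:0  d7:0  d8:0 → peak 13
Activity 1@4: d1:11  d2:10  d3:10  d4:8  d5:3  d6:0  d7:0  d8:0 → peak 11
Activity 1@5: d1:11  d2:10  d3:10  d4:5  d5:3  d6:3  d7:0  d8:0 → peak 11
Activity 1@6: d1:11  d2:10  d3:10  d4:5  d5:0  d6:3  d7:3  d8:0 → peak 11
Activity 1@7: d1:11  d2:10  d3:10  d4:5  d5:0  d6:0  d7:3  d8:3 → peak 11
Best is Activity 1@4, peak 11.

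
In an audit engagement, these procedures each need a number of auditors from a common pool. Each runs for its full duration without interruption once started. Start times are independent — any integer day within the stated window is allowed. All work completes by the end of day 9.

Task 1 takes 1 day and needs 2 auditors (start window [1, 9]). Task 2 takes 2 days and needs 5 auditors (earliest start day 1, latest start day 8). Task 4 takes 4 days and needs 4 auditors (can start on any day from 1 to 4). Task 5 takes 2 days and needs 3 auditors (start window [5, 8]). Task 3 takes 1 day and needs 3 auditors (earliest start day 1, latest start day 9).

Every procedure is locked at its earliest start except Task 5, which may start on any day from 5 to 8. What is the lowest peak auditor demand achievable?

Task 5@5: d1:14  d2:9  d3:4  d4:4  d5:3  d6:3  d7:0  d8:0  d9:0 → peak 14
Task 5@6: d1:14  d2:9  d3:4  d4:4  d5:0  d6:3  d7:3  d8:0  d9:0 → peak 14
Task 5@7: d1:14  d2:9  d3:4  d4:4  d5:0  d6:0  d7:3  d8:3  d9:0 → peak 14
Task 5@8: d1:14  d2:9  d3:4  d4:4  d5:0  d6:0  d7:0  d8:3  d9:3 → peak 14
Best is Task 5@5, peak 14.

14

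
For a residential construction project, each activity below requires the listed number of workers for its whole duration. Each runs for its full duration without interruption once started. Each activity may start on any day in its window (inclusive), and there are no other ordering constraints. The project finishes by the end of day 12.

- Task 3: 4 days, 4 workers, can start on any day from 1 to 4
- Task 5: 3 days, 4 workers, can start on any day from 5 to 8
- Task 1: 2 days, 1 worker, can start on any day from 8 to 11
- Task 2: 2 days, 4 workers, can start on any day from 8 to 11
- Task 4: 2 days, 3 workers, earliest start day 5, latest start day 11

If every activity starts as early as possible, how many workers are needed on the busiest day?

Early-start schedule: Task 3@1, Task 5@5, Task 1@8, Task 2@8, Task 4@5.
Load per day: day 1: 4, day 2: 4, day 3: 4, day 4: 4, day 5: 7, day 6: 7, day 7: 4, day 8: 5, day 9: 5, day 10: 0, day 11: 0, day 12: 0.
Peak is 7.

7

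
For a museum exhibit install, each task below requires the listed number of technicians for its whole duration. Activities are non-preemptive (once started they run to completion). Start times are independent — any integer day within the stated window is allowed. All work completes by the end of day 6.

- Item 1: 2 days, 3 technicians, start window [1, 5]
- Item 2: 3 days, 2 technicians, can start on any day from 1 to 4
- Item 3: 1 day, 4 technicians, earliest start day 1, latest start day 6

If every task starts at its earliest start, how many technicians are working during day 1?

9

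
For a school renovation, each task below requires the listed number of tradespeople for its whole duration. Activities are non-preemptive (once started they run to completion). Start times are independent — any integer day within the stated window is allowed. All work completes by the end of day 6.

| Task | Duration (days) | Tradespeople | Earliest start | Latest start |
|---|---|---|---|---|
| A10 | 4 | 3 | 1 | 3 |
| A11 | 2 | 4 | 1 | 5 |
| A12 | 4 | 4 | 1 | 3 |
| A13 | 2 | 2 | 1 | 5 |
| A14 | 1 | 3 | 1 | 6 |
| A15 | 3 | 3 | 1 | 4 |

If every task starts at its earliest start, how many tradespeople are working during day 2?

At early start, day 2 has: A10, A11, A12, A13, A15.
Demand: 3 + 4 + 4 + 2 + 3 = 16.

16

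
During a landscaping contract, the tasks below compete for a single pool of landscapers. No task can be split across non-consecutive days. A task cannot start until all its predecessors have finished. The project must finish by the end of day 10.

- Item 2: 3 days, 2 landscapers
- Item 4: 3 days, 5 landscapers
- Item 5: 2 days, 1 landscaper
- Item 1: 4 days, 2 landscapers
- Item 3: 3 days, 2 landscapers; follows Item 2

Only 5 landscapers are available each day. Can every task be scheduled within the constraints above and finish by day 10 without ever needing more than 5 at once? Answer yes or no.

yes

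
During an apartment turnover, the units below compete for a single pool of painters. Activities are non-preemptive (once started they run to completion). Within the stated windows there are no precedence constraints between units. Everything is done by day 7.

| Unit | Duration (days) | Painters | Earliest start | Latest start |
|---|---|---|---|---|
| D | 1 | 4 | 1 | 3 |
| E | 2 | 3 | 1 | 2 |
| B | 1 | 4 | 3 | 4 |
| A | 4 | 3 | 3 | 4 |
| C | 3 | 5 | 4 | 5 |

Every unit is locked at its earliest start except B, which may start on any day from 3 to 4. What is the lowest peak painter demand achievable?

8

B@3: d1:7  d2:3  d3:7  d4:8  d5:8  d6:8  d7:0 → peak 8
B@4: d1:7  d2:3  d3:3  d4:12  d5:8  d6:8  d7:0 → peak 12
Best is B@3, peak 8.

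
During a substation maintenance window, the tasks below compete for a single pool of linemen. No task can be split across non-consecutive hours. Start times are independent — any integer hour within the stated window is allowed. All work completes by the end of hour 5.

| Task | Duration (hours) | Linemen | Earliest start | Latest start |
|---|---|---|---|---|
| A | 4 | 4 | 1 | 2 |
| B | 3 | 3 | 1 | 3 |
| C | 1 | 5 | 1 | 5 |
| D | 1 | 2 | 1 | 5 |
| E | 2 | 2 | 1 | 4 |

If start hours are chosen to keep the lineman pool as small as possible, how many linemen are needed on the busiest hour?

Early-start (A@1, B@1, C@1, D@1, E@1) gives peak 16: h1:16  h2:9  h3:7  h4:4  h5:0.
Shift C→5, D→4, E→4.
Schedule A@1, B@1, C@5, D@4, E@4: h1:7  h2:7  h3:7  h4:8  h5:7 — peak 8.
Total lineman-hours = 36 over 5 hours ⇒ peak ≥ ⌈36/5⌉ = 8, so 8 is optimal.

8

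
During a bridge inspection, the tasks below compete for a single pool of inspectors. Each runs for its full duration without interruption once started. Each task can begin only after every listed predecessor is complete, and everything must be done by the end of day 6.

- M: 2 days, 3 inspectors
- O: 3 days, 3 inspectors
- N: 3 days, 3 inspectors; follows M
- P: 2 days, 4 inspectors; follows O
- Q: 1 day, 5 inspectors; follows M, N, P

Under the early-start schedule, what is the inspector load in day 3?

At early start, day 3 has: O, N.
Demand: 3 + 3 = 6.

6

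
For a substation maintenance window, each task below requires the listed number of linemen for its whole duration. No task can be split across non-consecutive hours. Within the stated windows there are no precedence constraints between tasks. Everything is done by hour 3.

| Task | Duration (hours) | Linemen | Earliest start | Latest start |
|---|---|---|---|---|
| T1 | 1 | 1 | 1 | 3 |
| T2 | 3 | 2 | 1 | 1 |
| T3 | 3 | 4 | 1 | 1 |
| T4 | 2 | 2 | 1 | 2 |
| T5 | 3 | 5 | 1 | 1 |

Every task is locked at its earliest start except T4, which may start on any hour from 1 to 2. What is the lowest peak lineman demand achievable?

T4@1: h1:14  h2:13  h3:11 → peak 14
T4@2: h1:12  h2:13  h3:13 → peak 13
Best is T4@2, peak 13.

13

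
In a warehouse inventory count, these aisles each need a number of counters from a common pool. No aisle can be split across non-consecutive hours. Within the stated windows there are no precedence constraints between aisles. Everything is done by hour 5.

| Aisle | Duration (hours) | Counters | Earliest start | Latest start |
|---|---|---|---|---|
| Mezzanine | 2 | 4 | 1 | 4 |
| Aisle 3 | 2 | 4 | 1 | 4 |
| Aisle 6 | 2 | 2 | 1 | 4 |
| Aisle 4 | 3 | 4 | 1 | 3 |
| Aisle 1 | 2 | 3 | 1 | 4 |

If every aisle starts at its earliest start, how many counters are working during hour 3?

At early start, hour 3 has: Aisle 4.
Demand: 4 = 4.

4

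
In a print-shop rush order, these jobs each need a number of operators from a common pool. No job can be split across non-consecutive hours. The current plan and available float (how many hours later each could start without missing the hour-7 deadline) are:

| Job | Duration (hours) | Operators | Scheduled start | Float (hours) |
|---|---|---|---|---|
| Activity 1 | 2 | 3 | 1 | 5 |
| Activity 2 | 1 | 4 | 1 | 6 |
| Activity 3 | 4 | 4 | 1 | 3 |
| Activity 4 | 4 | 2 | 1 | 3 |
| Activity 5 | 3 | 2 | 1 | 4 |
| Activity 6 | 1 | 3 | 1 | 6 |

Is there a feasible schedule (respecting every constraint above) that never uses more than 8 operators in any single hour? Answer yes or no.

Schedule Activity 1@1, Activity 2@7, Activity 3@1, Activity 4@3, Activity 5@5, Activity 6@5: h1:7  h2:7  h3:6  h4:6  h5:7  h6:4  h7:6 — peak 7 ≤ 8.

yes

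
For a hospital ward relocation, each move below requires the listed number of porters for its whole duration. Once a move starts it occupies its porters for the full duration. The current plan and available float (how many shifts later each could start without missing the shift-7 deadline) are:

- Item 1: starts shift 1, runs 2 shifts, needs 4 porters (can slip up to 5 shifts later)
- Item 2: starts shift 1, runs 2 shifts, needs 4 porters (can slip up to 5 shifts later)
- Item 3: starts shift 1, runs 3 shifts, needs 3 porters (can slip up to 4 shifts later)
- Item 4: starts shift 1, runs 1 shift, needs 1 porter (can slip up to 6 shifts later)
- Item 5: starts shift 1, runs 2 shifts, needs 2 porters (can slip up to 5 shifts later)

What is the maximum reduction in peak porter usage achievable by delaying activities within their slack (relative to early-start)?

9

Early-start peak: s1:14  s2:13  s3:3  s4:0  s5:0  s6:0  s7:0 ⇒ 14.
Leveled (Item 1@1, Item 2@3, Item 3@5, Item 4@1, Item 5@5): s1:5  s2:4  s3:4  s4:4  s5:5  s6:5  s7:3 ⇒ 5.
Reduction 14 − 5 = 9.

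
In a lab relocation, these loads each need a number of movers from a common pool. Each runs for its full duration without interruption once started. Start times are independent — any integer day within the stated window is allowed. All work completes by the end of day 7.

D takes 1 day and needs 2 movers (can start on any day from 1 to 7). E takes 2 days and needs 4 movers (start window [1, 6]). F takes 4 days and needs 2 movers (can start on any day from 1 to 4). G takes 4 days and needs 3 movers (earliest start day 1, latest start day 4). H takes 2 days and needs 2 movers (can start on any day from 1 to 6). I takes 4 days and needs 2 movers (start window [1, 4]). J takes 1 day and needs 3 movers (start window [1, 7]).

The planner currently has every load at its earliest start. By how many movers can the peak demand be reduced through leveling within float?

11

Early-start peak: d1:18  d2:13  d3:7  d4:7  d5:0  d6:0  d7:0 ⇒ 18.
Leveled (D@1, E@1, F@2, G@3, H@6, I@3, J@7): d1:6  d2:6  d3:7  d4:7  d5:7  d6:7  d7:5 ⇒ 7.
Reduction 18 − 7 = 11.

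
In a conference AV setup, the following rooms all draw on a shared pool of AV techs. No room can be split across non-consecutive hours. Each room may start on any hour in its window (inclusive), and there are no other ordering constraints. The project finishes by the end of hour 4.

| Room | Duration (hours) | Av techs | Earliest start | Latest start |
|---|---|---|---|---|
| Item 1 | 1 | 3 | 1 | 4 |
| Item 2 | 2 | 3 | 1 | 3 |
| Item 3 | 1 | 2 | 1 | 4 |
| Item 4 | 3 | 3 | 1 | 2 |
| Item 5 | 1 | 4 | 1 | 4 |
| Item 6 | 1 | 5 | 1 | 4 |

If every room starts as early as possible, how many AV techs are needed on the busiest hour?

20

Early-start schedule: Item 1@1, Item 2@1, Item 3@1, Item 4@1, Item 5@1, Item 6@1.
Load per hour: hour 1: 20, hour 2: 6, hour 3: 3, hour 4: 0.
Peak is 20.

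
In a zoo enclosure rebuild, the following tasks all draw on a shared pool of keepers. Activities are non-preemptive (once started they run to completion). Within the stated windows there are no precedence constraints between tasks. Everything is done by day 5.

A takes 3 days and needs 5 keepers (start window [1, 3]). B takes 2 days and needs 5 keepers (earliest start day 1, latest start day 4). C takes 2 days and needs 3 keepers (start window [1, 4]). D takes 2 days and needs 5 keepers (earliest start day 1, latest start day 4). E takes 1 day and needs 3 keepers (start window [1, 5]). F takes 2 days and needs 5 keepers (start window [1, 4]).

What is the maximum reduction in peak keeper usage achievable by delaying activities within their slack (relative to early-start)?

Early-start peak: d1:26  d2:23  d3:5  d4:0  d5:0 ⇒ 26.
Leveled (A@1, B@1, C@1, D@3, E@3, F@4): d1:13  d2:13  d3:13  d4:10  d5:5 ⇒ 13.
Reduction 26 − 13 = 13.

13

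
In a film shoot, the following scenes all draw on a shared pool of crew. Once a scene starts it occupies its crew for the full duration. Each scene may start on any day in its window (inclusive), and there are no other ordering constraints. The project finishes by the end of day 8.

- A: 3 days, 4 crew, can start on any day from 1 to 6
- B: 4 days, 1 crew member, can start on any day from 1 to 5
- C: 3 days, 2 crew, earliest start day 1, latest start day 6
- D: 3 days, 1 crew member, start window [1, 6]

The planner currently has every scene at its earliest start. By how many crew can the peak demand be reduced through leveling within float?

Early-start peak: d1:8  d2:8  d3:8  d4:1  d5:0  d6:0  d7:0  d8:0 ⇒ 8.
Leveled (A@1, B@4, C@4, D@4): d1:4  d2:4  d3:4  d4:4  d5:4  d6:4  d7:1  d8:0 ⇒ 4.
Reduction 8 − 4 = 4.

4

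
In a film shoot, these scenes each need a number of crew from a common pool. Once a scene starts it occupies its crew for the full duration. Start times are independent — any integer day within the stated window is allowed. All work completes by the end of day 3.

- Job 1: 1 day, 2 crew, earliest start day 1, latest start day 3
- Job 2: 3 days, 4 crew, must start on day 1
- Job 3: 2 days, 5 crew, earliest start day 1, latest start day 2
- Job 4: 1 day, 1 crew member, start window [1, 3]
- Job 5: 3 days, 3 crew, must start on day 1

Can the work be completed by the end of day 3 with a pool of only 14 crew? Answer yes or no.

Schedule Job 1@1, Job 2@1, Job 3@2, Job 4@1, Job 5@1: d1:10  d2:12  d3:12 — peak 12 ≤ 14.

yes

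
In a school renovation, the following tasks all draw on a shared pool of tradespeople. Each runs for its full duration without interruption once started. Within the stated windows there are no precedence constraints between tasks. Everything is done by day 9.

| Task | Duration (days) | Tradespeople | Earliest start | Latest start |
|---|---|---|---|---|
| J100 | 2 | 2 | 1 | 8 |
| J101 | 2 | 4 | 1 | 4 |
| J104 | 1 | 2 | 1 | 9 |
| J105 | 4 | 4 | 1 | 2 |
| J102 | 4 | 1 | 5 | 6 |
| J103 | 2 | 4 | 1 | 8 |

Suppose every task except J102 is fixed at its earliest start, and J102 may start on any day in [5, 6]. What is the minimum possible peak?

16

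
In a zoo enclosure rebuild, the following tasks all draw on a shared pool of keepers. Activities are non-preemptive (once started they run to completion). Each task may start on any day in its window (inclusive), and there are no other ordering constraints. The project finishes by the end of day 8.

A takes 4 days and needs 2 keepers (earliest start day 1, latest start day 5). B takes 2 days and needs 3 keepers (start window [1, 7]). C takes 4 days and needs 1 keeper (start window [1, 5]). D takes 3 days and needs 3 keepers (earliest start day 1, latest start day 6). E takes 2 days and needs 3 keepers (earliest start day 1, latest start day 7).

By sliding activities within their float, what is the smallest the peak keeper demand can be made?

5

Early-start (A@1, B@1, C@1, D@1, E@1) gives peak 12: d1:12  d2:12  d3:6  d4:3  d5:0  d6:0  d7:0  d8:0.
Shift C→5, D→3, E→6.
Schedule A@1, B@1, C@5, D@3, E@6: d1:5  d2:5  d3:5  d4:5  d5:4  d6:4  d7:4  d8:1 — peak 5.
Total keeper-days = 33 over 8 days ⇒ peak ≥ ⌈33/8⌉ = 5, so 5 is optimal.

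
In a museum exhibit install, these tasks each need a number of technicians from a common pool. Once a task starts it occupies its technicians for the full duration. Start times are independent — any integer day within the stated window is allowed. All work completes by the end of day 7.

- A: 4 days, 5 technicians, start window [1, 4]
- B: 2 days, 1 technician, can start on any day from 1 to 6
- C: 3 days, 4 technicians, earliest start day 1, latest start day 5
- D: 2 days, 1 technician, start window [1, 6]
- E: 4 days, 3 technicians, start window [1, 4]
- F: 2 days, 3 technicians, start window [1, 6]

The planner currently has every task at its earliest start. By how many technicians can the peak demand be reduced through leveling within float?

Early-start peak: d1:17  d2:17  d3:12  d4:8  d5:0  d6:0  d7:0 ⇒ 17.
Leveled (A@1, B@1, C@5, D@3, E@1, F@5): d1:9  d2:9  d3:9  d4:9  d5:7  d6:7  d7:4 ⇒ 9.
Reduction 17 − 9 = 8.

8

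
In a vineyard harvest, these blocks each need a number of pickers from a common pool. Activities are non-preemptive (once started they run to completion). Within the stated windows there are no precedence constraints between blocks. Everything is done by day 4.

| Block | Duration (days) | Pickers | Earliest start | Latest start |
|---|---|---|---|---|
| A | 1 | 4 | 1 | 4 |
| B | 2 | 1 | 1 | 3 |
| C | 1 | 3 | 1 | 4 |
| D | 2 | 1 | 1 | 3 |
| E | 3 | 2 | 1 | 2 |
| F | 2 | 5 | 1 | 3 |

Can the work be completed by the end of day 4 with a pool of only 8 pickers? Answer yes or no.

Schedule A@1, B@1, C@2, D@1, E@2, F@3: d1:6  d2:7  d3:7  d4:7 — peak 7 ≤ 8.

yes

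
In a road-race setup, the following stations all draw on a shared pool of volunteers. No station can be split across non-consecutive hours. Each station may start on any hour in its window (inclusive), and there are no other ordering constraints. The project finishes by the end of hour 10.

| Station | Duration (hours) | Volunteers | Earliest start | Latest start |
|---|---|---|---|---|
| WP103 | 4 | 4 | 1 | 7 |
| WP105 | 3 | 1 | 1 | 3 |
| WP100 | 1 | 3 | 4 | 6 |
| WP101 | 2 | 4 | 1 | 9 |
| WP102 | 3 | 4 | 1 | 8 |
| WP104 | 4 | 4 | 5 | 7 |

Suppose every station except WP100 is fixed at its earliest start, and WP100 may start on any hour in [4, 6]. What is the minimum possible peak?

13

WP100@4: h1:13  h2:13  h3:9  h4:7  h5:4  h6:4  h7:4  h8:4  h9:0  h10:0 → peak 13
WP100@5: h1:13  h2:13  h3:9  h4:4  h5:7  h6:4  h7:4  h8:4  h9:0  h10:0 → peak 13
WP100@6: h1:13  h2:13  h3:9  h4:4  h5:4  h6:7  h7:4  h8:4  h9:0  h10:0 → peak 13
Best is WP100@4, peak 13.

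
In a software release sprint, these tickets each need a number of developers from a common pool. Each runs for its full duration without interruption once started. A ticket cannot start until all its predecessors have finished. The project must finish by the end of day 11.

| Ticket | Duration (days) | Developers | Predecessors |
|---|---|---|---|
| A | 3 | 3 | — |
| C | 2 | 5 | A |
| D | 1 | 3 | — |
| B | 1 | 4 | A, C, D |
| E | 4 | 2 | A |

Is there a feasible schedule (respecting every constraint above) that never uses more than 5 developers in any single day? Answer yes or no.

yes

Schedule A@1, C@4, D@6, B@7, E@8: d1:3  d2:3  d3:3  d4:5  d5:5  d6:3  d7:4  d8:2  d9:2  d10:2  d11:2 — peak 5 ≤ 5.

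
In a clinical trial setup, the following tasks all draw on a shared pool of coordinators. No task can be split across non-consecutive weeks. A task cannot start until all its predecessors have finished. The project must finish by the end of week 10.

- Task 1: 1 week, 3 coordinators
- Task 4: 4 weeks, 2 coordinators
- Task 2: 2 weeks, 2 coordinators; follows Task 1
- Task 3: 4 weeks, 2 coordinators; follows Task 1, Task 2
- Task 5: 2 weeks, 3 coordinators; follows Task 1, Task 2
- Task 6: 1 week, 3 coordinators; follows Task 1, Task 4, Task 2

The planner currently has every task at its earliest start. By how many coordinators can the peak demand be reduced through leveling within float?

Early-start peak: w1:5  w2:4  w3:4  w4:7  w5:8  w6:2  w7:2  w8:0  w9:0  w10:0 ⇒ 8.
Leveled (Task 1@1, Task 4@2, Task 2@2, Task 3@4, Task 5@8, Task 6@10): w1:3  w2:4  w3:4  w4:4  w5:4  w6:2  w7:2  w8:3  w9:3  w10:3 ⇒ 4.
Reduction 8 − 4 = 4.

4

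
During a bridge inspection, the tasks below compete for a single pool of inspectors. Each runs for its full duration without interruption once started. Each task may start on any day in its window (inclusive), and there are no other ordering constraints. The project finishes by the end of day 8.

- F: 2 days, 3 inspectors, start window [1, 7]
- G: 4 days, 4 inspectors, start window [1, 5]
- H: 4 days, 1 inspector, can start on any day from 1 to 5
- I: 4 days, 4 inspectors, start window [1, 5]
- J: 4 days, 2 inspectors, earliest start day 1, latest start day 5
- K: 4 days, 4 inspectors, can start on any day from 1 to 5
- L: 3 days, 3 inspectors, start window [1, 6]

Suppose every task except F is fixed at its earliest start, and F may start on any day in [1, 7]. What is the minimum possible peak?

18

F@1: d1:21  d2:21  d3:18  d4:15  d5:0  d6:0  d7:0  d8:0 → peak 21
F@2: d1:18  d2:21  d3:21  d4:15  d5:0  d6:0  d7:0  d8:0 → peak 21
F@3: d1:18  d2:18  d3:21  d4:18  d5:0  d6:0  d7:0  d8:0 → peak 21
F@4: d1:18  d2:18  d3:18  d4:18  d5:3  d6:0  d7:0  d8:0 → peak 18
F@5: d1:18  d2:18  d3:18  d4:15  d5:3  d6:3  d7:0  d8:0 → peak 18
F@6: d1:18  d2:18  d3:18  d4:15  d5:0  d6:3  d7:3  d8:0 → peak 18
F@7: d1:18  d2:18  d3:18  d4:15  d5:0  d6:0  d7:3  d8:3 → peak 18
Best is F@4, peak 18.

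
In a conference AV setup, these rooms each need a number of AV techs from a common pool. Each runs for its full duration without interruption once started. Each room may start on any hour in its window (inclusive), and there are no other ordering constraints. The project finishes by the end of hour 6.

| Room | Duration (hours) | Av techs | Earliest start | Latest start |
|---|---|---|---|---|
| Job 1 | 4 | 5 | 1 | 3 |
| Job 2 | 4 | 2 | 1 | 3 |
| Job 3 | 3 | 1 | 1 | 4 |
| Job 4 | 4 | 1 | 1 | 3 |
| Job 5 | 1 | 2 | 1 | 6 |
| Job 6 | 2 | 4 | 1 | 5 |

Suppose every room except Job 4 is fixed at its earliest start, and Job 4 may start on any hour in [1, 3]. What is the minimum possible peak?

Job 4@1: h1:15  h2:13  h3:9  h4:8  h5:0  h6:0 → peak 15
Job 4@2: h1:14  h2:13  h3:9  h4:8  h5:1  h6:0 → peak 14
Job 4@3: h1:14  h2:12  h3:9  h4:8  h5:1  h6:1 → peak 14
Best is Job 4@2, peak 14.

14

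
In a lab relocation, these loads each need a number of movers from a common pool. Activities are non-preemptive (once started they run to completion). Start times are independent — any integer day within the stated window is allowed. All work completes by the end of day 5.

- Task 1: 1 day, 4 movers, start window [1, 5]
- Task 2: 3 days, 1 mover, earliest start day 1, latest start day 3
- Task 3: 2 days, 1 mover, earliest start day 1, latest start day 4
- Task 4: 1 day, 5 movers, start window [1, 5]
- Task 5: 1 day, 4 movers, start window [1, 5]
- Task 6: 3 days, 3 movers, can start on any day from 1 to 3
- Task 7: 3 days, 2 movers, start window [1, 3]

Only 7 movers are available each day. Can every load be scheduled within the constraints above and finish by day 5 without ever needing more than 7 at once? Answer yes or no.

yes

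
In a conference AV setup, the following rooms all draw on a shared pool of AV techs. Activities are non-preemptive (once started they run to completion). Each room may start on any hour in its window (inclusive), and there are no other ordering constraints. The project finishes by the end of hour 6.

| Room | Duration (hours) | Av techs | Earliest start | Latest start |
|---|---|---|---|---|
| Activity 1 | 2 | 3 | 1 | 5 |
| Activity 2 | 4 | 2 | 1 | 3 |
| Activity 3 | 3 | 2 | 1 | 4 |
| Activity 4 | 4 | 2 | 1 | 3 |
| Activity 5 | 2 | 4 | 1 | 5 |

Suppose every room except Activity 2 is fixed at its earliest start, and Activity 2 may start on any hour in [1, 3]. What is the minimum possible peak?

11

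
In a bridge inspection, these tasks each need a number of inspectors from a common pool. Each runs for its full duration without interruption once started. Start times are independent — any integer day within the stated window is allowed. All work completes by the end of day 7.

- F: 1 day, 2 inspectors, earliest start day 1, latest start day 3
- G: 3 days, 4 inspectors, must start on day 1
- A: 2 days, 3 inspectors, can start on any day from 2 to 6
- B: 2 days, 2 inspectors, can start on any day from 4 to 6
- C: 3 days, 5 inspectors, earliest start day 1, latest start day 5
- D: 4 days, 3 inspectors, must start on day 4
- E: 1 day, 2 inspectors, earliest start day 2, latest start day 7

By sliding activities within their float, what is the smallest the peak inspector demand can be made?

Early-start (F@1, G@1, A@2, B@4, C@1, D@4, E@2) gives peak 14: d1:11  d2:14  d3:12  d4:5  d5:5  d6:3  d7:3.
Shift A→5, B→5, C→2, E→7.
Schedule F@1, G@1, A@5, B@5, C@2, D@4, E@7: d1:6  d2:9  d3:9  d4:8  d5:8  d6:8  d7:5 — peak 9.

9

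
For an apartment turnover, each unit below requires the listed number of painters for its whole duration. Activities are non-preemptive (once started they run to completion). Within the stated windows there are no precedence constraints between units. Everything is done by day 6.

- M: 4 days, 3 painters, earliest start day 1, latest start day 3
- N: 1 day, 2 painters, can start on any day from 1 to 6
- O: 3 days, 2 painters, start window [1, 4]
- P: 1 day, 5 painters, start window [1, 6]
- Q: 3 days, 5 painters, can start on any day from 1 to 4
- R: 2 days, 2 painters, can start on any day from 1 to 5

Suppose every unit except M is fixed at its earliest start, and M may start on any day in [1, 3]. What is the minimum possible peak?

M@1: d1:19  d2:12  d3:10  d4:3  d5:0  d6:0 → peak 19
M@2: d1:16  d2:12  d3:10  d4:3  d5:3  d6:0 → peak 16
M@3: d1:16  d2:9  d3:10  d4:3  d5:3  d6:3 → peak 16
Best is M@2, peak 16.

16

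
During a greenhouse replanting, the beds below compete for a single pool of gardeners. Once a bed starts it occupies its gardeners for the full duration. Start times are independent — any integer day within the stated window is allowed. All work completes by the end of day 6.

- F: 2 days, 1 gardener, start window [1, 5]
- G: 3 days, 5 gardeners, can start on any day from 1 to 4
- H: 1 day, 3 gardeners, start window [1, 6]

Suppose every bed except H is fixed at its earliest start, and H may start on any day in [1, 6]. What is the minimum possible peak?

H@1: d1:9  d2:6  d3:5  d4:0  d5:0  d6:0 → peak 9
H@2: d1:6  d2:9  d3:5  d4:0  d5:0  d6:0 → peak 9
H@3: d1:6  d2:6  d3:8  d4:0  d5:0  d6:0 → peak 8
H@4: d1:6  d2:6  d3:5  d4:3  d5:0  d6:0 → peak 6
H@5: d1:6  d2:6  d3:5  d4:0  d5:3  d6:0 → peak 6
H@6: d1:6  d2:6  d3:5  d4:0  d5:0  d6:3 → peak 6
Best is H@4, peak 6.

6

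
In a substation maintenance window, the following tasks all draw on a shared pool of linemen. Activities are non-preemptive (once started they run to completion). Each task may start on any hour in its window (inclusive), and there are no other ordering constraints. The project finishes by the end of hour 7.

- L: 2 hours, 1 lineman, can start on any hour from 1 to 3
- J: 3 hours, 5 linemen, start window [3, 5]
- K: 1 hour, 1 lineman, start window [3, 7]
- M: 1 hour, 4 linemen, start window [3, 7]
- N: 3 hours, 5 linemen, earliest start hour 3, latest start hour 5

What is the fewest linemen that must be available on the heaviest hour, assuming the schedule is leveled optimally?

10

Early-start (L@1, J@3, K@3, M@3, N@3) gives peak 15: h1:1  h2:1  h3:15  h4:10  h5:10  h6:0  h7:0.
Shift N→4.
Schedule L@1, J@3, K@3, M@3, N@4: h1:1  h2:1  h3:10  h4:10  h5:10  h6:5  h7:0 — peak 10.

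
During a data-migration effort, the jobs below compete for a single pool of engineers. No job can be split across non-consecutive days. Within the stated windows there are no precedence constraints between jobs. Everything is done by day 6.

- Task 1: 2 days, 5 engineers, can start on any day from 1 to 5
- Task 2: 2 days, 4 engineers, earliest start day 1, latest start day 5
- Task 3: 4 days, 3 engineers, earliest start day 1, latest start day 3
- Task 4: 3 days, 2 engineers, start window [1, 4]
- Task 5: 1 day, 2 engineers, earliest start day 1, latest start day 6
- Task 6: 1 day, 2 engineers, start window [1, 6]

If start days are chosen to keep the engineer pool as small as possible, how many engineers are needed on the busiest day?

7

Early-start (Task 1@1, Task 2@1, Task 3@1, Task 4@1, Task 5@1, Task 6@1) gives peak 18: d1:18  d2:14  d3:5  d4:3  d5:0  d6:0.
Shift Task 2→4, Task 3→3, Task 5→3, Task 6→6.
Schedule Task 1@1, Task 2@4, Task 3@3, Task 4@1, Task 5@3, Task 6@6: d1:7  d2:7  d3:7  d4:7  d5:7  d6:5 — peak 7.
Total engineer-days = 40 over 6 days ⇒ peak ≥ ⌈40/6⌉ = 7, so 7 is optimal.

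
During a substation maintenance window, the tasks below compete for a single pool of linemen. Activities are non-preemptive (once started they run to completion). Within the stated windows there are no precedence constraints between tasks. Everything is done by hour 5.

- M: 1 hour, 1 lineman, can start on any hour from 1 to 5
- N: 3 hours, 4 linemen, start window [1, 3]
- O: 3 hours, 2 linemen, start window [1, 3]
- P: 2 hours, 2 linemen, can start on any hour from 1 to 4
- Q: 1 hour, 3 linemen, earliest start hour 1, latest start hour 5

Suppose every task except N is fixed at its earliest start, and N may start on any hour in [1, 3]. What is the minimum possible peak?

N@1: h1:12  h2:8  h3:6  h4:0  h5:0 → peak 12
N@2: h1:8  h2:8  h3:6  h4:4  h5:0 → peak 8
N@3: h1:8  h2:4  h3:6  h4:4  h5:4 → peak 8
Best is N@2, peak 8.

8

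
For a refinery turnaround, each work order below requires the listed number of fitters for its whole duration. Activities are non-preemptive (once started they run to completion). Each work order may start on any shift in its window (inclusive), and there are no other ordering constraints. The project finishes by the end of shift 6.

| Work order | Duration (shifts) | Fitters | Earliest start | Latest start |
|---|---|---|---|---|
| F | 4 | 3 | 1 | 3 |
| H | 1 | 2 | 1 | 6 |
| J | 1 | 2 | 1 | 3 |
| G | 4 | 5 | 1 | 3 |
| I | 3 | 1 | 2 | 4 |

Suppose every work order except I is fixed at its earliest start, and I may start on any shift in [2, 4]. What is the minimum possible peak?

12

I@2: s1:12  s2:9  s3:9  s4:9  s5:0  s6:0 → peak 12
I@3: s1:12  s2:8  s3:9  s4:9  s5:1  s6:0 → peak 12
I@4: s1:12  s2:8  s3:8  s4:9  s5:1  s6:1 → peak 12
Best is I@2, peak 12.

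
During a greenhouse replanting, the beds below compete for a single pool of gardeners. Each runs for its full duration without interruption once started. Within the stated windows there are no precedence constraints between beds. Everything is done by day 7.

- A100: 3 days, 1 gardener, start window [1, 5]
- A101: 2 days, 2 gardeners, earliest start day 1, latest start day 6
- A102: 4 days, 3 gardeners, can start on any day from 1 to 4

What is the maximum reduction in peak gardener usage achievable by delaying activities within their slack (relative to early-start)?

Early-start peak: d1:6  d2:6  d3:4  d4:3  d5:0  d6:0  d7:0 ⇒ 6.
Leveled (A100@1, A101@1, A102@4): d1:3  d2:3  d3:1  d4:3  d5:3  d6:3  d7:3 ⇒ 3.
Reduction 6 − 3 = 3.

3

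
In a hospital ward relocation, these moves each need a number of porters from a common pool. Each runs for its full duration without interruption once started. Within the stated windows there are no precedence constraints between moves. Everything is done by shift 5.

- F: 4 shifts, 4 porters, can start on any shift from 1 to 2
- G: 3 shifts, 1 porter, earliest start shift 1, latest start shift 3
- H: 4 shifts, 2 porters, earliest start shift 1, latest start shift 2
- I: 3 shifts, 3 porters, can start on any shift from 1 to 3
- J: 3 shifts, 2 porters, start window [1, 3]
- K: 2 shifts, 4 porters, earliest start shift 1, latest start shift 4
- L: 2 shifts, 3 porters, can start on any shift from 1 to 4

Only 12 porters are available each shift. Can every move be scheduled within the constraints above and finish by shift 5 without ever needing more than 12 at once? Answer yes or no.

no

The minimum achievable peak is 13; 12 < 13, so no feasible schedule stays within the cap.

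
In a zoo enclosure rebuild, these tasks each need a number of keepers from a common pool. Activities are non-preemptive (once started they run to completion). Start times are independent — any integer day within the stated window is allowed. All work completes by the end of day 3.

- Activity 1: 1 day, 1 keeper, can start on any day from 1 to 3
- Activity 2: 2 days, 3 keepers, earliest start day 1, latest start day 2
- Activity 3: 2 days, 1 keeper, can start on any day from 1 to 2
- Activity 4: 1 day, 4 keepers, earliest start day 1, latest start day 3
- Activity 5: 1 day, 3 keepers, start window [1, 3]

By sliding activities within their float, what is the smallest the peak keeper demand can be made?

6

Early-start (Activity 1@1, Activity 2@1, Activity 3@1, Activity 4@1, Activity 5@1) gives peak 12: d1:12  d2:4  d3:0.
Shift Activity 2→2, Activity 5→3.
Schedule Activity 1@1, Activity 2@2, Activity 3@1, Activity 4@1, Activity 5@3: d1:6  d2:4  d3:6 — peak 6.
Total keeper-days = 16 over 3 days ⇒ peak ≥ ⌈16/3⌉ = 6, so 6 is optimal.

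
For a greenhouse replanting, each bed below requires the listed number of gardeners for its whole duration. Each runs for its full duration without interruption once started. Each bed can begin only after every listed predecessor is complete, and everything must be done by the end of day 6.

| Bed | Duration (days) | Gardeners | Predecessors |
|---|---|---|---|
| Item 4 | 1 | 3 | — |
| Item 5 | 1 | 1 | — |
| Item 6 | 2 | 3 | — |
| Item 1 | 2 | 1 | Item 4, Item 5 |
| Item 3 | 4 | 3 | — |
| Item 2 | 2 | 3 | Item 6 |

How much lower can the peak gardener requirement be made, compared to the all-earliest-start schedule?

Early-start peak: d1:10  d2:7  d3:7  d4:6  d5:0  d6:0 ⇒ 10.
Leveled (Item 4@1, Item 5@2, Item 6@1, Item 1@3, Item 3@3, Item 2@5): d1:6  d2:4  d3:4  d4:4  d5:6  d6:6 ⇒ 6.
Reduction 10 − 6 = 4.

4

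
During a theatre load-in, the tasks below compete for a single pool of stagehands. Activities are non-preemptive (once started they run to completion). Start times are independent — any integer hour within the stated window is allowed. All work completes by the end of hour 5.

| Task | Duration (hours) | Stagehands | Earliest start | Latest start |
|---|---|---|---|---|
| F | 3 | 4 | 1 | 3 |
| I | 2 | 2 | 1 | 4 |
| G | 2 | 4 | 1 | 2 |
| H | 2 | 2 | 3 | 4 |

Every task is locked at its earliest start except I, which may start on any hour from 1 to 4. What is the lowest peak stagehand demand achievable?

I@1: h1:10  h2:10  h3:6  h4:2  h5:0 → peak 10
I@2: h1:8  h2:10  h3:8  h4:2  h5:0 → peak 10
I@3: h1:8  h2:8  h3:8  h4:4  h5:0 → peak 8
I@4: h1:8  h2:8  h3:6  h4:4  h5:2 → peak 8
Best is I@3, peak 8.

8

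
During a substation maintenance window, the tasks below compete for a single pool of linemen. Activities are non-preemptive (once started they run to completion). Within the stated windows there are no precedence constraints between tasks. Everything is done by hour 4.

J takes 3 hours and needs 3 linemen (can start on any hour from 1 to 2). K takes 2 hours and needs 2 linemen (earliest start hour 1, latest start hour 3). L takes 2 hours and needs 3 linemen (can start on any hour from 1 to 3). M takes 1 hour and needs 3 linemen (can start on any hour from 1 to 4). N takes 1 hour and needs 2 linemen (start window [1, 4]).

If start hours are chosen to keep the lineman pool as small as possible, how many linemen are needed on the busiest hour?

7

Early-start (J@1, K@1, L@1, M@1, N@1) gives peak 13: h1:13  h2:8  h3:3  h4:0.
Shift L→3, M→4.
Schedule J@1, K@1, L@3, M@4, N@1: h1:7  h2:5  h3:6  h4:6 — peak 7.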